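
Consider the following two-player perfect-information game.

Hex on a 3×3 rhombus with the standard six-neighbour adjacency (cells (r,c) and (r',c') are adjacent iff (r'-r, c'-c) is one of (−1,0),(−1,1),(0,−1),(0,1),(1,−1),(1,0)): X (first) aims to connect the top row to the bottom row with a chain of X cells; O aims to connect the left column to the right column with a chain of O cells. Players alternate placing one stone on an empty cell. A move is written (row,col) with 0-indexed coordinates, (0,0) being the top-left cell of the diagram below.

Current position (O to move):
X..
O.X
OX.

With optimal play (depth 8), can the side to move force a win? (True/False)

O winning at [X../O.X/OX.]: True

ply 1, O at X../O.X/OX. | (0,1)=-1→XO./O.X/OX.; (0,2)=+1→X.O/O.X/OX.*; (1,1)=-1→X../OOX/OX.; (2,2)=-1→X../O.X/OXO
ply 2, X at X.O/O.X/OX. | (0,1)=-1→XXO/O.X/OX.*; (1,1)=-1→X.O/OXX/OX.; (2,2)=-1→X.O/O.X/OXX
ply 3, O at XXO/O.X/OX. | (1,1)=+1→XXO/OOX/OX.*; (2,2)=-1→XXO/O.X/OXO
ply 4: XXO/OOX/OX. is terminal -1 (X); from X../O.X/OX. depth 8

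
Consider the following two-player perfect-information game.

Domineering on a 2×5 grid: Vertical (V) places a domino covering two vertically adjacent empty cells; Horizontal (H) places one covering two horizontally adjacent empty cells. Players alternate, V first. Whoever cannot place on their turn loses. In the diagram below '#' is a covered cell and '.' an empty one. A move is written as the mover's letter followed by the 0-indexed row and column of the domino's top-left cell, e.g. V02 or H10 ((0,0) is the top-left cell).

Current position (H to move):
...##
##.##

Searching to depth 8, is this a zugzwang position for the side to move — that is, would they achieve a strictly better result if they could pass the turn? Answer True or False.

zugzwang(...##/##.##, H) = False

[...##/##.##] H move#1: H00:-1/##.##/##.##, H01:+1/.####/##.##*
[.####/##.##] end (terminal -1, V#2); searched ...##/##.## to 8
if H skipped the turn, V would face:
~ [...##/##.##] V move#1: V02:-1/..###/#####*
~ [..###/#####] H move#2: H00:+1/#####/#####*
~ [#####/#####] end (terminal -1, V#3); searched ...##/##.## to 8
compare (H): move=+1 vs pass=+1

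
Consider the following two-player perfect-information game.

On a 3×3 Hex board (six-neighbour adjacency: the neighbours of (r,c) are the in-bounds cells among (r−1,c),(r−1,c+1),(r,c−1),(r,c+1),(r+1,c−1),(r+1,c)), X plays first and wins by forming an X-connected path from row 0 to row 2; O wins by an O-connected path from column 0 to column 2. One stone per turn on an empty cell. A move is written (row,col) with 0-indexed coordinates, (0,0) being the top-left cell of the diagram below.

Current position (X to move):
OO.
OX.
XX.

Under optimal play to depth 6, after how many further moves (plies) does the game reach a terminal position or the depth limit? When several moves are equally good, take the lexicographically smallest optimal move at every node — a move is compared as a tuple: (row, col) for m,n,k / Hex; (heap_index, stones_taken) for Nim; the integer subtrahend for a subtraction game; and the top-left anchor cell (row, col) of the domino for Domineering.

ply 1, X at OO./OX./XX. | (0,2)=+1→OOX/OX./XX.*; (1,2)=-1→OO./OXX/XX.; (2,2)=-1→OO./OX./XXX
ply 2: OOX/OX./XX. is terminal -1 (O); from OO./OX./XX. depth 6

PV length from [OO./OX./XX.]: 1 ply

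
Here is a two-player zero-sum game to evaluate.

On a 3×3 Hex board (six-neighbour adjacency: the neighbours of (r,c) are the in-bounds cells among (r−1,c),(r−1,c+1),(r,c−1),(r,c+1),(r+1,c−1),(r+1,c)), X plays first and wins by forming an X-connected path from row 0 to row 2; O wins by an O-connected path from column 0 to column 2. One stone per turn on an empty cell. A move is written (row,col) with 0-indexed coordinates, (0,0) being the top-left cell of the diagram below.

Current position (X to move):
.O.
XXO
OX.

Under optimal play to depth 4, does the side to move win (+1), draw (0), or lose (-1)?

p1 X@[.O./XXO/OX.]: (0,0)[XO./XXO/OX.]+1* (0,2)[.OX/XXO/OX.]+1 (2,2)[.O./XXO/OXX]+1
p2 O@[XO./XXO/OX.] terminal -1; root [.O./XXO/OX.] d4

value(.O./XXO/OX., X) = +1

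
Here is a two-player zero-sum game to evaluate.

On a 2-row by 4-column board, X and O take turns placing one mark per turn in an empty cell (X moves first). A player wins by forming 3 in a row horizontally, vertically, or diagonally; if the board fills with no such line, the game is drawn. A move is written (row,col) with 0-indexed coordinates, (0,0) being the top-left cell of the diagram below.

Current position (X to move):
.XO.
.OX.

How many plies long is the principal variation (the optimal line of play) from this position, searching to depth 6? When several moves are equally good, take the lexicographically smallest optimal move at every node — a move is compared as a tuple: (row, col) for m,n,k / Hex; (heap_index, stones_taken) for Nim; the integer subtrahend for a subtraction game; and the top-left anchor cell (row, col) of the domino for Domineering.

PV length from [.XO./.OX.]: 4 plies

[.XO./.OX.] X move#1: (0,0):+0/XXO./.OX.*, (0,3):+0/.XOX/.OX., (1,0):+0/.XO./XOX., (1,3):+0/.XO./.OXX
[XXO./.OX.] O move#2: (0,3):+0/XXOO/.OX.*, (1,0):+0/XXO./OOX., (1,3):+0/XXO./.OXO
[XXOO/.OX.] X move#3: (1,0):+0/XXOO/XOX.*, (1,3):+0/XXOO/.OXX
[XXOO/XOX.] O move#4: (1,3):+0/XXOO/XOXO*
[XXOO/XOXO] end (terminal +0, X#5); searched .XO./.OX. to 6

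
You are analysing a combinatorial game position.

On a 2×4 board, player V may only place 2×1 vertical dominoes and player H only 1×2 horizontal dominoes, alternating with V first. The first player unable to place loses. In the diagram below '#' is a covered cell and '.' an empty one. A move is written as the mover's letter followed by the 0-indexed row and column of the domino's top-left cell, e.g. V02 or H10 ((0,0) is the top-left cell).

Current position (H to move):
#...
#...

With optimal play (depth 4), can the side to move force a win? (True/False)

ply 1, H at #.../#... | H01=+1→###./#...*; H02=+1→#.##/#...; H11=+1→#.../###.; H12=+1→#.../#.##
ply 2, V at ###./#... | V03=-1→####/#..#*
ply 3, H at ####/#..# | H11=+1→####/####*
ply 4: ####/#### is terminal -1 (V); from #.../#... depth 4

H winning at [#.../#...]: True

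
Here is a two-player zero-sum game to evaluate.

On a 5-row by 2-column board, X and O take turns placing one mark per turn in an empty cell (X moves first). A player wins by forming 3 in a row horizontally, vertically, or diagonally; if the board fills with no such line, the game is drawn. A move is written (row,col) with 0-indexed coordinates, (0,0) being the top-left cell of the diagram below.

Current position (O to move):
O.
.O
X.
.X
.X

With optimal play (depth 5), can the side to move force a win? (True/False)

O winning at [O./.O/X./.X/.X]: False

[O./.O/X./.X/.X] O move#1: (0,1):-1/OO/.O/X./.X/.X, (1,0):-1/O./OO/X./.X/.X, (2,1):+0/O./.O/XO/.X/.X*, (3,0):-1/O./.O/X./OX/.X, (4,0):-1/O./.O/X./.X/OX
[O./.O/XO/.X/.X] X move#2: (0,1):+0/OX/.O/XO/.X/.X*, (1,0):-1/O./XO/XO/.X/.X, (3,0):-1/O./.O/XO/XX/.X, (4,0):-1/O./.O/XO/.X/XX
[OX/.O/XO/.X/.X] O move#3: (1,0):+0/OX/OO/XO/.X/.X*, (3,0):+0/OX/.O/XO/OX/.X, (4,0):+0/OX/.O/XO/.X/OX
[OX/OO/XO/.X/.X] X move#4: (3,0):+0/OX/OO/XO/XX/.X*, (4,0):+0/OX/OO/XO/.X/XX
[OX/OO/XO/XX/.X] O move#5: (4,0):+0/OX/OO/XO/XX/OX*
[OX/OO/XO/XX/OX] end (terminal +0, X#6); searched O./.O/X./.X/.X to 5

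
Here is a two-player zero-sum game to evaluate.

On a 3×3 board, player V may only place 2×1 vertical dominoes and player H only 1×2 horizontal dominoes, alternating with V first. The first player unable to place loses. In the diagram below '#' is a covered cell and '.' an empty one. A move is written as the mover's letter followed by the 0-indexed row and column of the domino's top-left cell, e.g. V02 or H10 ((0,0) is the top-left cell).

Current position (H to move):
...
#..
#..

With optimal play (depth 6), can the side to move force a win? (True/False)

H winning at [.../#../#..]: True

[.../#../#..] H move#1: H00:-1/##./#../#.., H01:-1/.##/#../#.., H11:+1/.../###/#..*, H21:-1/.../#../###
[.../###/#..] end (terminal -1, V#2); searched .../#../#.. to 6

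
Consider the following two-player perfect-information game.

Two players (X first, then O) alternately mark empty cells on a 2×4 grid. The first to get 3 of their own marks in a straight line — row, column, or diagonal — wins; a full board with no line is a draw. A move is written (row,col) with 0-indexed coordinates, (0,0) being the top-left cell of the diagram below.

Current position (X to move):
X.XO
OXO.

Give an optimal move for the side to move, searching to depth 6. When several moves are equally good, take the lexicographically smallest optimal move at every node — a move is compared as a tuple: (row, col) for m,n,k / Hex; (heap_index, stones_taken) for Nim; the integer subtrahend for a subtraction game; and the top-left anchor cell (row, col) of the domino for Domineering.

ply 1, X at X.XO/OXO. | (0,1)=+1→XXXO/OXO.*; (1,3)=+0→X.XO/OXOX
ply 2: XXXO/OXO. is terminal -1 (O); from X.XO/OXO. depth 6

X's best at [X.XO/OXO.]: (0,1)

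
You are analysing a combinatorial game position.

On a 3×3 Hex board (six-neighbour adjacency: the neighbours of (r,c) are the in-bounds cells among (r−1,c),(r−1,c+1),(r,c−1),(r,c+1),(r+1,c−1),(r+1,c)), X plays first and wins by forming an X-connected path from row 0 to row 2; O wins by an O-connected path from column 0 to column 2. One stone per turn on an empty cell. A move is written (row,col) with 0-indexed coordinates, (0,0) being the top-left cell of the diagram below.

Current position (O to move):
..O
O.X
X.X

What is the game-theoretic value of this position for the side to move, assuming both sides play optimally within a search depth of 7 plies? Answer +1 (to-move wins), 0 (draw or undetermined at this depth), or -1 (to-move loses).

[..O/O.X/X.X] O move#1: (0,0):+1/O.O/O.X/X.X*, (0,1):+1/.OO/O.X/X.X, (1,1):+1/..O/OOX/X.X, (2,1):+1/..O/O.X/XOX
[O.O/O.X/X.X] X move#2: (0,1):-1/OXO/O.X/X.X*, (1,1):-1/O.O/OXX/X.X, (2,1):-1/O.O/O.X/XXX
[OXO/O.X/X.X] O move#3: (1,1):+1/OXO/OOX/X.X*, (2,1):-1/OXO/O.X/XOX
[OXO/OOX/X.X] end (terminal -1, X#4); searched ..O/O.X/X.X to 7

value(..O/O.X/X.X, O) = +1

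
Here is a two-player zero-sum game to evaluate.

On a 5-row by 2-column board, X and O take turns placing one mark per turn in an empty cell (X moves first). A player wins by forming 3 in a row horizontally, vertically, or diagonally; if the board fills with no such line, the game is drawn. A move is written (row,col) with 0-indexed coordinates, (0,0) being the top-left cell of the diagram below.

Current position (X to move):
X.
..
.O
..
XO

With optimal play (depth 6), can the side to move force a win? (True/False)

p1 X@[X./../.O/../XO]: (0,1)[XX/../.O/../XO]-1 (1,0)[X./X./.O/../XO]-1 (1,1)[X./.X/.O/../XO]-1 (2,0)[X./../XO/../XO]-1 (3,0)[X./../.O/X./XO]-1 (3,1)[X./../.O/.X/XO]+0*
p2 O@[X./../.O/.X/XO]: (0,1)[XO/../.O/.X/XO]+0* (1,0)[X./O./.O/.X/XO]+0 (1,1)[X./.O/.O/.X/XO]+0 (2,0)[X./../OO/.X/XO]+0 (3,0)[X./../.O/OX/XO]+0
p3 X@[XO/../.O/.X/XO]: (1,0)[XO/X./.O/.X/XO]-1 (1,1)[XO/.X/.O/.X/XO]+0* (2,0)[XO/../XO/.X/XO]-1 (3,0)[XO/../.O/XX/XO]-1
p4 O@[XO/.X/.O/.X/XO]: (1,0)[XO/OX/.O/.X/XO]+0* (2,0)[XO/.X/OO/.X/XO]+0 (3,0)[XO/.X/.O/OX/XO]+0
p5 X@[XO/OX/.O/.X/XO]: (2,0)[XO/OX/XO/.X/XO]+0* (3,0)[XO/OX/.O/XX/XO]+0
p6 O@[XO/OX/XO/.X/XO]: (3,0)[XO/OX/XO/OX/XO]+0*
p7 X@[XO/OX/XO/OX/XO] terminal +0; root [X./../.O/../XO] d6

X winning at [X./../.O/../XO]: False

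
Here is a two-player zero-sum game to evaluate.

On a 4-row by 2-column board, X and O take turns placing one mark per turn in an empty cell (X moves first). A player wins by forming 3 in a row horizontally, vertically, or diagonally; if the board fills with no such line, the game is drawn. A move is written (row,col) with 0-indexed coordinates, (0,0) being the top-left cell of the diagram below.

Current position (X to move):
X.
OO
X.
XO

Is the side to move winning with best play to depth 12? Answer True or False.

[X./OO/X./XO] X move#1: (0,1):-1/XX/OO/X./XO, (2,1):+0/X./OO/XX/XO*
[X./OO/XX/XO] O move#2: (0,1):+0/XO/OO/XX/XO*
[XO/OO/XX/XO] end (terminal +0, X#3); searched X./OO/X./XO to 12

X winning at [X./OO/X./XO]: False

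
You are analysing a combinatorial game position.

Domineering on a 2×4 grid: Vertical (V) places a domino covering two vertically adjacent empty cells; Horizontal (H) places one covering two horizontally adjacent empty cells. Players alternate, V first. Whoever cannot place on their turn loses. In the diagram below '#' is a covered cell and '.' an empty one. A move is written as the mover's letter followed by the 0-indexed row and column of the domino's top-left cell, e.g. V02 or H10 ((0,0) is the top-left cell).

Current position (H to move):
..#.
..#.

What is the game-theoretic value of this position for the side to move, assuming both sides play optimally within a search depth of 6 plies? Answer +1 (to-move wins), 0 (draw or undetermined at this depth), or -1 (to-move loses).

p1 H@[..#./..#.]: H00[###./..#.]+1* H10[..#./###.]+1
p2 V@[###./..#.]: V03[####/..##]-1*
p3 H@[####/..##]: H10[####/####]+1*
p4 V@[####/####] terminal -1; root [..#./..#.] d6

value(..#./..#., H) = +1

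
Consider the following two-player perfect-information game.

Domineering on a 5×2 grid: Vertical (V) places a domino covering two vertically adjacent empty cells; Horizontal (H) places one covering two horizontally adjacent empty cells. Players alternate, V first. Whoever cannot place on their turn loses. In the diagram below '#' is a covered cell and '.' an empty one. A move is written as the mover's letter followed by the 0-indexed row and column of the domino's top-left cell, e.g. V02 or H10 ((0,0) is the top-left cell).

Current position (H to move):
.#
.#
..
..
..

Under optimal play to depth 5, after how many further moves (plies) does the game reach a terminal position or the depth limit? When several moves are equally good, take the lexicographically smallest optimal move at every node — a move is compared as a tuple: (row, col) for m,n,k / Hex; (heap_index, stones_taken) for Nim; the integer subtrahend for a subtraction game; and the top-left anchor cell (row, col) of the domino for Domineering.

PV length from [.#/.#/../../..]: 3 plies

p1 H@[.#/.#/../../..]: H20[.#/.#/##/../..]-1 H30[.#/.#/../##/..]+1* H40[.#/.#/../../##]-1
p2 V@[.#/.#/../##/..]: V00[##/##/../##/..]-1* V10[.#/##/#./##/..]-1
p3 H@[##/##/../##/..]: H20[##/##/##/##/..]+1* H40[##/##/../##/##]+1
p4 V@[##/##/##/##/..] terminal -1; root [.#/.#/../../..] d5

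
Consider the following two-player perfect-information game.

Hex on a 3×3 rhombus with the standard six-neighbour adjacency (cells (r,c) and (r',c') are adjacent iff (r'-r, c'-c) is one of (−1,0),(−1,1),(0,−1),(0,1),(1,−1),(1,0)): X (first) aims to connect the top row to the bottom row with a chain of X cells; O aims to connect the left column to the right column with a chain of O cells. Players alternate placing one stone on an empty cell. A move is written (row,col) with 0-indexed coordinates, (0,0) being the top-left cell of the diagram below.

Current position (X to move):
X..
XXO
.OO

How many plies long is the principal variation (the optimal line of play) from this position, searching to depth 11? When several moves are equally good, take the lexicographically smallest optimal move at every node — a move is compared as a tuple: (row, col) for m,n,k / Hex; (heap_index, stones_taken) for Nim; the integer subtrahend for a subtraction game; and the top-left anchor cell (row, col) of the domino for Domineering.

PV length from [X../XXO/.OO]: 1 ply

ply 1, X at X../XXO/.OO | (0,1)=-1→XX./XXO/.OO; (0,2)=-1→X.X/XXO/.OO; (2,0)=+1→X../XXO/XOO*
ply 2: X../XXO/XOO is terminal -1 (O); from X../XXO/.OO depth 11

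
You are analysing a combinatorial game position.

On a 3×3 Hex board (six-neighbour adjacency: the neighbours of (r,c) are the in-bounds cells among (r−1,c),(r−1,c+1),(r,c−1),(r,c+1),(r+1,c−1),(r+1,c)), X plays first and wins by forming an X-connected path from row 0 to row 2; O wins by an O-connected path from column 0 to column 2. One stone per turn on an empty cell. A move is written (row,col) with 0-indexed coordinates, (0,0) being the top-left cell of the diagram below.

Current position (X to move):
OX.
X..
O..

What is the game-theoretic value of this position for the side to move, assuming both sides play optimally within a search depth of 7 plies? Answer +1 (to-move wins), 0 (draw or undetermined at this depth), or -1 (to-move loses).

value(OX./X../O.., X) = +1

[OX./X../O..] X move#1: (0,2):-1/OXX/X../O.., (1,1):-1/OX./XX./O.., (1,2):+1/OX./X.X/O..*, (2,1):-1/OX./X../OX., (2,2):-1/OX./X../O.X
[OX./X.X/O..] O move#2: (0,2):-1/OXO/X.X/O..*, (1,1):-1/OX./XOX/O.., (2,1):-1/OX./X.X/OO., (2,2):-1/OX./X.X/O.O
[OXO/X.X/O..] X move#3: (1,1):+1/OXO/XXX/O..*, (2,1):-1/OXO/X.X/OX., (2,2):-1/OXO/X.X/O.X
[OXO/XXX/O..] O move#4: (2,1):-1/OXO/XXX/OO.*, (2,2):-1/OXO/XXX/O.O
[OXO/XXX/OO.] X move#5: (2,2):+1/OXO/XXX/OOX*
[OXO/XXX/OOX] end (terminal -1, O#6); searched OX./X../O.. to 7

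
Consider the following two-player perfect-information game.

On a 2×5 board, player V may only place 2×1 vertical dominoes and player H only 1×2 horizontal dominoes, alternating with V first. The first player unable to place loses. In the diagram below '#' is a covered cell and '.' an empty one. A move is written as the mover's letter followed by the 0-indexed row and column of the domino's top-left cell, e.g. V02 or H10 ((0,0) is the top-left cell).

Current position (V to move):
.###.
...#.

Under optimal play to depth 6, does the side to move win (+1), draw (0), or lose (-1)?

p1 V@[.###./...#.]: V00[####./#..#.]+1* V04[.####/...##]-1
p2 H@[####./#..#.]: H11[####./####.]-1*
p3 V@[####./####.]: V04[#####/#####]+1*
p4 H@[#####/#####] terminal -1; root [.###./...#.] d6

value(.###./...#., V) = +1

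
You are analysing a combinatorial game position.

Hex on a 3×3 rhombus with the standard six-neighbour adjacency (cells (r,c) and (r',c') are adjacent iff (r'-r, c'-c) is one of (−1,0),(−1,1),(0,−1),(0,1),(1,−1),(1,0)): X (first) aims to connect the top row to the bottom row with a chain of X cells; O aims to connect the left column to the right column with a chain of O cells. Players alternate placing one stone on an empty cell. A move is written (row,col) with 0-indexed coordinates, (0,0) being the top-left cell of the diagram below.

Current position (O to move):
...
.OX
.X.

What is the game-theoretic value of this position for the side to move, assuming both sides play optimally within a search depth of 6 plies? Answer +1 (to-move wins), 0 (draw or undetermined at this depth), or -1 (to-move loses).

value(.../.OX/.X., O) = +1

ply 1, O at .../.OX/.X. | (0,0)=-1→O../.OX/.X.; (0,1)=-1→.O./.OX/.X.; (0,2)=+1→..O/.OX/.X.*; (1,0)=-1→.../OOX/.X.; (2,0)=-1→.../.OX/OX.; (2,2)=-1→.../.OX/.XO
ply 2, X at ..O/.OX/.X. | (0,0)=-1→X.O/.OX/.X.*; (0,1)=-1→.XO/.OX/.X.; (1,0)=-1→..O/XOX/.X.; (2,0)=-1→..O/.OX/XX.; (2,2)=-1→..O/.OX/.XX
ply 3, O at X.O/.OX/.X. | (0,1)=+1→XOO/.OX/.X.*; (1,0)=+1→X.O/OOX/.X.; (2,0)=+1→X.O/.OX/OX.; (2,2)=+1→X.O/.OX/.XO
ply 4, X at XOO/.OX/.X. | (1,0)=-1→XOO/XOX/.X.*; (2,0)=-1→XOO/.OX/XX.; (2,2)=-1→XOO/.OX/.XX
ply 5, O at XOO/XOX/.X. | (2,0)=+1→XOO/XOX/OX.*; (2,2)=-1→XOO/XOX/.XO
ply 6: XOO/XOX/OX. is terminal -1 (X); from .../.OX/.X. depth 6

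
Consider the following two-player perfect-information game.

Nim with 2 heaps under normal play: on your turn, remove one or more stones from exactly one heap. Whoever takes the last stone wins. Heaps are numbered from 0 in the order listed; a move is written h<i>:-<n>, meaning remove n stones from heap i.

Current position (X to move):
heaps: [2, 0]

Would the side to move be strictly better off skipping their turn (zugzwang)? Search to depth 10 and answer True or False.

zugzwang((2,0), X) = False

ply 1, X at (2,0) | h0:-1=-1→(1,0); h0:-2=+1→(0,0)*
ply 2: (0,0) is terminal -1 (O); from (2,0) depth 10
pass branch (O moves first from the same position):
  | ply 1, O at (2,0) | h0:-1=-1→(1,0); h0:-2=+1→(0,0)*
  | ply 2: (0,0) is terminal -1 (X); from (2,0) depth 10
X moving scores +1; X passing scores -1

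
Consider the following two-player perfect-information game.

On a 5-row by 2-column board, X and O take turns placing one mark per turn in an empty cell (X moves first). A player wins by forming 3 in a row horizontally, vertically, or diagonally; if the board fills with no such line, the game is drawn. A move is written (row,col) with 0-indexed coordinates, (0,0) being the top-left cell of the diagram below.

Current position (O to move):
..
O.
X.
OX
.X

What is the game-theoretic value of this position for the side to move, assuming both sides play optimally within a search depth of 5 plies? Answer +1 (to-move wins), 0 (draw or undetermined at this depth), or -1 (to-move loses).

ply 1, O at ../O./X./OX/.X | (0,0)=-1→O./O./X./OX/.X; (0,1)=-1→.O/O./X./OX/.X; (1,1)=-1→../OO/X./OX/.X; (2,1)=+0→../O./XO/OX/.X*; (4,0)=-1→../O./X./OX/OX
ply 2, X at ../O./XO/OX/.X | (0,0)=+0→X./O./XO/OX/.X*; (0,1)=+0→.X/O./XO/OX/.X; (1,1)=+0→../OX/XO/OX/.X; (4,0)=+0→../O./XO/OX/XX
ply 3, O at X./O./XO/OX/.X | (0,1)=+0→XO/O./XO/OX/.X*; (1,1)=+0→X./OO/XO/OX/.X; (4,0)=+0→X./O./XO/OX/OX
ply 4, X at XO/O./XO/OX/.X | (1,1)=+0→XO/OX/XO/OX/.X*; (4,0)=-1→XO/O./XO/OX/XX
ply 5, O at XO/OX/XO/OX/.X | (4,0)=+0→XO/OX/XO/OX/OX*
ply 6: XO/OX/XO/OX/OX is terminal +0 (X); from ../O./X./OX/.X depth 5

value(../O./X./OX/.X, O) = 0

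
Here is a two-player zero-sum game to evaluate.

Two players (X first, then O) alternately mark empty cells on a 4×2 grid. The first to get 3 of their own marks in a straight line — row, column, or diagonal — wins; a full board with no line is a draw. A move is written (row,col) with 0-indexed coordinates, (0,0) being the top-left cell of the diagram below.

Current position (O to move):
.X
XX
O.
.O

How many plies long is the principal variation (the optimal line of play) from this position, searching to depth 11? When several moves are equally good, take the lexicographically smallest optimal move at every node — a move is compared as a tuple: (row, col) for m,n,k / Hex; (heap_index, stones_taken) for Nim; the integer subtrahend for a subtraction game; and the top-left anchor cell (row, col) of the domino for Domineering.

PV length from [.X/XX/O./.O]: 3 plies

p1 O@[.X/XX/O./.O]: (0,0)[OX/XX/O./.O]-1 (2,1)[.X/XX/OO/.O]+0* (3,0)[.X/XX/O./OO]-1
p2 X@[.X/XX/OO/.O]: (0,0)[XX/XX/OO/.O]+0* (3,0)[.X/XX/OO/XO]+0
p3 O@[XX/XX/OO/.O]: (3,0)[XX/XX/OO/OO]+0*
p4 X@[XX/XX/OO/OO] terminal +0; root [.X/XX/O./.O] d11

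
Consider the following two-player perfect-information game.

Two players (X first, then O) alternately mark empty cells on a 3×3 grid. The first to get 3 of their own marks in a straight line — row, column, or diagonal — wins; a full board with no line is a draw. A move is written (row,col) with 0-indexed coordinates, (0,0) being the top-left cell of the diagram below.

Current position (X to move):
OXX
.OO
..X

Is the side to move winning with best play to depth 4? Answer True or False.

p1 X@[OXX/.OO/..X]: (1,0)[OXX/XOO/..X]+0* (2,0)[OXX/.OO/X.X]-1 (2,1)[OXX/.OO/.XX]-1
p2 O@[OXX/XOO/..X]: (2,0)[OXX/XOO/O.X]+0* (2,1)[OXX/XOO/.OX]+0
p3 X@[OXX/XOO/O.X]: (2,1)[OXX/XOO/OXX]+0*
p4 O@[OXX/XOO/OXX] terminal +0; root [OXX/.OO/..X] d4

X winning at [OXX/.OO/..X]: False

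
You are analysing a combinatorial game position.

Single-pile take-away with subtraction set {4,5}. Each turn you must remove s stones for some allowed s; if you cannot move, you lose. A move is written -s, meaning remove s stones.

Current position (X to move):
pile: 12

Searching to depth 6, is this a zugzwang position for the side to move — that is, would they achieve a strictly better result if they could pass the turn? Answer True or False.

ply 1, X at 12 | -4=-1→8*; -5=-1→7
ply 2, O at 8 | -4=-1→4; -5=+1→3*
ply 3: 3 is terminal -1 (X); from 12 depth 6
if X skipped the turn, O would face:
~ ply 1, O at 12 | -4=-1→8*; -5=-1→7
~ ply 2, X at 8 | -4=-1→4; -5=+1→3*
~ ply 3: 3 is terminal -1 (O); from 12 depth 6
compare (X): move=-1 vs pass=+1

zugzwang(12, X) = True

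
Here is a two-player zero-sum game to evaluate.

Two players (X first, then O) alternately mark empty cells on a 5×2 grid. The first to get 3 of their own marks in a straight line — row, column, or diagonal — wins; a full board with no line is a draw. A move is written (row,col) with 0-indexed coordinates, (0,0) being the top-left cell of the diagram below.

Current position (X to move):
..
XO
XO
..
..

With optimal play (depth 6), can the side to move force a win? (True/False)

X winning at [../XO/XO/../..]: True

ply 1, X at ../XO/XO/../.. | (0,0)=+1→X./XO/XO/../..*; (0,1)=-1→.X/XO/XO/../..; (3,0)=+1→../XO/XO/X./..; (3,1)=-1→../XO/XO/.X/..; (4,0)=-1→../XO/XO/../X.; (4,1)=-1→../XO/XO/../.X
ply 2: X./XO/XO/../.. is terminal -1 (O); from ../XO/XO/../.. depth 6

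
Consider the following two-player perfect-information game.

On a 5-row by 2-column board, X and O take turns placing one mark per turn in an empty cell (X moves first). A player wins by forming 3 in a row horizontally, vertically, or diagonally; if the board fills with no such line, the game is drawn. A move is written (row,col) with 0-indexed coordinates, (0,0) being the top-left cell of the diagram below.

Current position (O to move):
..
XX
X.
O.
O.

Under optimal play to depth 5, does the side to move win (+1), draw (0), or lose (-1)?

ply 1, O at ../XX/X./O./O. | (0,0)=-1→O./XX/X./O./O.*; (0,1)=-1→.O/XX/X./O./O.; (2,1)=-1→../XX/XO/O./O.; (3,1)=-1→../XX/X./OO/O.; (4,1)=-1→../XX/X./O./OO
ply 2, X at O./XX/X./O./O. | (0,1)=+0→OX/XX/X./O./O.; (2,1)=+1→O./XX/XX/O./O.*; (3,1)=+0→O./XX/X./OX/O.; (4,1)=+0→O./XX/X./O./OX
ply 3, O at O./XX/XX/O./O. | (0,1)=-1→OO/XX/XX/O./O.*; (3,1)=-1→O./XX/XX/OO/O.; (4,1)=-1→O./XX/XX/O./OO
ply 4, X at OO/XX/XX/O./O. | (3,1)=+1→OO/XX/XX/OX/O.*; (4,1)=+0→OO/XX/XX/O./OX
ply 5: OO/XX/XX/OX/O. is terminal -1 (O); from ../XX/X./O./O. depth 5

value(../XX/X./O./O., O) = -1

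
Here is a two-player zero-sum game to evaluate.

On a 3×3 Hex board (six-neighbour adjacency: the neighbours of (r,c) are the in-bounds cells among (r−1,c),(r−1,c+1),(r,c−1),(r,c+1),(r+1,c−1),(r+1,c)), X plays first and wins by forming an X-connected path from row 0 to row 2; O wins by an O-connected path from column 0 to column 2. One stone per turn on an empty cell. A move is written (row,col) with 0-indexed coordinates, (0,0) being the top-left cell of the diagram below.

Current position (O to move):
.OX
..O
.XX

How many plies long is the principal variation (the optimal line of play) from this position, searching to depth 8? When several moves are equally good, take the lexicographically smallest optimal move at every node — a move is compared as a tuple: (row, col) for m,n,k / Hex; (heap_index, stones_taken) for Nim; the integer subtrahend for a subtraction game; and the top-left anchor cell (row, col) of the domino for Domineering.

ply 1, O at .OX/..O/.XX | (0,0)=-1→OOX/..O/.XX; (1,0)=-1→.OX/O.O/.XX; (1,1)=+1→.OX/.OO/.XX*; (2,0)=-1→.OX/..O/OXX
ply 2, X at .OX/.OO/.XX | (0,0)=-1→XOX/.OO/.XX*; (1,0)=-1→.OX/XOO/.XX; (2,0)=-1→.OX/.OO/XXX
ply 3, O at XOX/.OO/.XX | (1,0)=+1→XOX/OOO/.XX*; (2,0)=+1→XOX/.OO/OXX
ply 4: XOX/OOO/.XX is terminal -1 (X); from .OX/..O/.XX depth 8

PV length from [.OX/..O/.XX]: 3 plies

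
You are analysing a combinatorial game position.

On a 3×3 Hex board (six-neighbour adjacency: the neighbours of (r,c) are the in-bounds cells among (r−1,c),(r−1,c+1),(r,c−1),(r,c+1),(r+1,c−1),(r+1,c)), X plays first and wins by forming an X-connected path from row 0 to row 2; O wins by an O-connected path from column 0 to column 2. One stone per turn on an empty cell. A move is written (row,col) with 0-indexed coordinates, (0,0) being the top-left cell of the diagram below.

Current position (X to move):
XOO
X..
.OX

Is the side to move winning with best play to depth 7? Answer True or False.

[XOO/X../.OX] X move#1: (1,1):+1/XOO/XX./.OX*, (1,2):+1/XOO/X.X/.OX, (2,0):+1/XOO/X../XOX
[XOO/XX./.OX] O move#2: (1,2):-1/XOO/XXO/.OX*, (2,0):-1/XOO/XX./OOX
[XOO/XXO/.OX] X move#3: (2,0):+1/XOO/XXO/XOX*
[XOO/XXO/XOX] end (terminal -1, O#4); searched XOO/X../.OX to 7

X winning at [XOO/X../.OX]: True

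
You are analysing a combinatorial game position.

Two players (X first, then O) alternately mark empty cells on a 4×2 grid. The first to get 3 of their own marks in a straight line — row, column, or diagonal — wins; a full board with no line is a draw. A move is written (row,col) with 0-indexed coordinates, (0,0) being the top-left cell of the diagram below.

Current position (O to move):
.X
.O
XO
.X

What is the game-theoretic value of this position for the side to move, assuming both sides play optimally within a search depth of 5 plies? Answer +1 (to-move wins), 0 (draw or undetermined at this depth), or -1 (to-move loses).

p1 O@[.X/.O/XO/.X]: (0,0)[OX/.O/XO/.X]+0* (1,0)[.X/OO/XO/.X]+0 (3,0)[.X/.O/XO/OX]+0
p2 X@[OX/.O/XO/.X]: (1,0)[OX/XO/XO/.X]+0* (3,0)[OX/.O/XO/XX]+0
p3 O@[OX/XO/XO/.X]: (3,0)[OX/XO/XO/OX]+0*
p4 X@[OX/XO/XO/OX] terminal +0; root [.X/.O/XO/.X] d5

value(.X/.O/XO/.X, O) = 0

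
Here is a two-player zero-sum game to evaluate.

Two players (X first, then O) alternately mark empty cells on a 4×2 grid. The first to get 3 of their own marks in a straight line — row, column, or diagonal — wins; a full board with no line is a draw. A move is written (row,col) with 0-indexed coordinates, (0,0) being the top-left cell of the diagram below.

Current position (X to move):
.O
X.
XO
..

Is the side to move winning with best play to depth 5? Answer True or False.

p1 X@[.O/X./XO/..]: (0,0)[XO/X./XO/..]+1* (1,1)[.O/XX/XO/..]+1 (3,0)[.O/X./XO/X.]+1 (3,1)[.O/X./XO/.X]-1
p2 O@[XO/X./XO/..] terminal -1; root [.O/X./XO/..] d5

X winning at [.O/X./XO/..]: True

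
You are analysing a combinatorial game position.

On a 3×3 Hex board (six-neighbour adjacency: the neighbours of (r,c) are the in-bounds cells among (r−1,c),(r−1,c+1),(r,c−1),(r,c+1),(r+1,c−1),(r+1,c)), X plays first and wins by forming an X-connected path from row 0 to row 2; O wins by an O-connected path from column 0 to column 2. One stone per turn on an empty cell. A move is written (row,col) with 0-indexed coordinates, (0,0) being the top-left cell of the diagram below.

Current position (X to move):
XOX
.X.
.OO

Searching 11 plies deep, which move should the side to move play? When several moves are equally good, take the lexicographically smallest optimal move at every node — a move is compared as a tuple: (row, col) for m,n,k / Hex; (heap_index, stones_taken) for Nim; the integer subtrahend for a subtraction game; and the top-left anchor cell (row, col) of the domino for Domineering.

p1 X@[XOX/.X./.OO]: (1,0)[XOX/XX./.OO]-1 (1,2)[XOX/.XX/.OO]-1 (2,0)[XOX/.X./XOO]+1*
p2 O@[XOX/.X./XOO] terminal -1; root [XOX/.X./.OO] d11

X's best at [XOX/.X./.OO]: (2,0)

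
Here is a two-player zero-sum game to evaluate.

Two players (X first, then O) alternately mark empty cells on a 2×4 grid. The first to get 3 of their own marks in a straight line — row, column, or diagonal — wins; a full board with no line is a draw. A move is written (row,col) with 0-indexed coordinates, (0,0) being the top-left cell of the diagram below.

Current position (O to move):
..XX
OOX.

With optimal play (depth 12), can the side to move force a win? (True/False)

[..XX/OOX.] O move#1: (0,0):-1/O.XX/OOX., (0,1):+0/.OXX/OOX.*, (1,3):-1/..XX/OOXO
[.OXX/OOX.] X move#2: (0,0):+0/XOXX/OOX.*, (1,3):+0/.OXX/OOXX
[XOXX/OOX.] O move#3: (1,3):+0/XOXX/OOXO*
[XOXX/OOXO] end (terminal +0, X#4); searched ..XX/OOX. to 12

O winning at [..XX/OOX.]: False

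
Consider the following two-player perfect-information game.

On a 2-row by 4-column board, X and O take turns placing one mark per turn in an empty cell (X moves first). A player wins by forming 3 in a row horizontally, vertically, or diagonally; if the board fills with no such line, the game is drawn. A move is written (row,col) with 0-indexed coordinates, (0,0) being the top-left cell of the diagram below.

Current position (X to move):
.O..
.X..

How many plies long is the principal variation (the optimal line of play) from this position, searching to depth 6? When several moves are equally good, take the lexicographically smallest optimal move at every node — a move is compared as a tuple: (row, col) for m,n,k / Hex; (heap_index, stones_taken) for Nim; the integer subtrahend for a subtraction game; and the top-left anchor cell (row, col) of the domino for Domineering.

p1 X@[.O../.X..]: (0,0)[XO../.X..]+0 (0,2)[.OX./.X..]+0 (0,3)[.O.X/.X..]+0 (1,0)[.O../XX..]+0 (1,2)[.O../.XX.]+1* (1,3)[.O../.X.X]+0
p2 O@[.O../.XX.]: (0,0)[OO../.XX.]-1* (0,2)[.OO./.XX.]-1 (0,3)[.O.O/.XX.]-1 (1,0)[.O../OXX.]-1 (1,3)[.O../.XXO]-1
p3 X@[OO../.XX.]: (0,2)[OOX./.XX.]+1* (0,3)[OO.X/.XX.]-1 (1,0)[OO../XXX.]+1 (1,3)[OO../.XXX]+1
p4 O@[OOX./.XX.]: (0,3)[OOXO/.XX.]-1* (1,0)[OOX./OXX.]-1 (1,3)[OOX./.XXO]-1
p5 X@[OOXO/.XX.]: (1,0)[OOXO/XXX.]+1* (1,3)[OOXO/.XXX]+1
p6 O@[OOXO/XXX.] terminal -1; root [.O../.X..] d6

PV length from [.O../.X..]: 5 plies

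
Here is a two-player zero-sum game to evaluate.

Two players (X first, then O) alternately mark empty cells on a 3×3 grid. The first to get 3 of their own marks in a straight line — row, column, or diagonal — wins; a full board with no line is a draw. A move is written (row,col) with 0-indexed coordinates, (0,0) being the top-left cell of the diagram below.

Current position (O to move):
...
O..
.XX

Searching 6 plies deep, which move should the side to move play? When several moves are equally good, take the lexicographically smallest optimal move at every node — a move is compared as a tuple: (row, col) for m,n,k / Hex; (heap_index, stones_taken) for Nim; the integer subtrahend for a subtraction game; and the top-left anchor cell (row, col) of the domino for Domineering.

ply 1, O at .../O../.XX | (0,0)=-1→O../O../.XX; (0,1)=-1→.O./O../.XX; (0,2)=-1→..O/O../.XX; (1,1)=-1→.../OO./.XX; (1,2)=-1→.../O.O/.XX; (2,0)=+1→.../O../OXX*
ply 2, X at .../O../OXX | (0,0)=-1→X../O../OXX*; (0,1)=-1→.X./O../OXX; (0,2)=-1→..X/O../OXX; (1,1)=-1→.../OX./OXX; (1,2)=-1→.../O.X/OXX
ply 3, O at X../O../OXX | (0,1)=-1→XO./O../OXX; (0,2)=-1→X.O/O../OXX; (1,1)=+1→X../OO./OXX*; (1,2)=-1→X../O.O/OXX
ply 4, X at X../OO./OXX | (0,1)=-1→XX./OO./OXX*; (0,2)=-1→X.X/OO./OXX; (1,2)=-1→X../OOX/OXX
ply 5, O at XX./OO./OXX | (0,2)=+1→XXO/OO./OXX*; (1,2)=+1→XX./OOO/OXX
ply 6: XXO/OO./OXX is terminal -1 (X); from .../O../.XX depth 6

O's best at [.../O../.XX]: (2,0)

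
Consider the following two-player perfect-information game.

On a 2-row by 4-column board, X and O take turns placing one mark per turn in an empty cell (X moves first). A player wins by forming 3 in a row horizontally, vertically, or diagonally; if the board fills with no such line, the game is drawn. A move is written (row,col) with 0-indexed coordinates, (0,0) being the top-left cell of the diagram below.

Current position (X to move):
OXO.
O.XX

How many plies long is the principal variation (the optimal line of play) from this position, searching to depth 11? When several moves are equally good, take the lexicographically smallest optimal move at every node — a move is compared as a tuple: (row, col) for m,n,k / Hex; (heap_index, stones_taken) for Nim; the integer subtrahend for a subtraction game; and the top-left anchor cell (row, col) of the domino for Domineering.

p1 X@[OXO./O.XX]: (0,3)[OXOX/O.XX]+0 (1,1)[OXO./OXXX]+1*
p2 O@[OXO./OXXX] terminal -1; root [OXO./O.XX] d11

PV length from [OXO./O.XX]: 1 ply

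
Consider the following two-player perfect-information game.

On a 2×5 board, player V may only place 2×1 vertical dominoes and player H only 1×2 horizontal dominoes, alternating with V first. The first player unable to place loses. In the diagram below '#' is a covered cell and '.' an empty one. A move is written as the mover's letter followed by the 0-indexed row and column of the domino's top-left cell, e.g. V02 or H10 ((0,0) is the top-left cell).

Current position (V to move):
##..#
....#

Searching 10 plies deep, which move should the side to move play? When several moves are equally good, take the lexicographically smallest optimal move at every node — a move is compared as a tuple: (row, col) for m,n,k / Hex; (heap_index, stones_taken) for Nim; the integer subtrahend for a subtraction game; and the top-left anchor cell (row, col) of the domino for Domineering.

p1 V@[##..#/....#]: V02[###.#/..#.#]+1* V03[##.##/...##]-1
p2 H@[###.#/..#.#]: H10[###.#/###.#]-1*
p3 V@[###.#/###.#]: V03[#####/#####]+1*
p4 H@[#####/#####] terminal -1; root [##..#/....#] d10

V's best at [##..#/....#]: V02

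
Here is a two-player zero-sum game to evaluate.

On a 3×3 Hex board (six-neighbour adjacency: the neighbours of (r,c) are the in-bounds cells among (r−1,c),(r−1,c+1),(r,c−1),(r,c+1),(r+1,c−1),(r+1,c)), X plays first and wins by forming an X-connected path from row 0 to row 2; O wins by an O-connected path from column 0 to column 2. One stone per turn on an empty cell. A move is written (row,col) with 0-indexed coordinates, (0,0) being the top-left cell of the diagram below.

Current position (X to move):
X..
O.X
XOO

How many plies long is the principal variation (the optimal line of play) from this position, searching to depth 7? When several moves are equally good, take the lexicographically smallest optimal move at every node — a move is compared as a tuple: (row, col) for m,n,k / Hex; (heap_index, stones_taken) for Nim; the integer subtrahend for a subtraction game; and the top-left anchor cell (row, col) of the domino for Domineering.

PV length from [X../O.X/XOO]: 3 plies

p1 X@[X../O.X/XOO]: (0,1)[XX./O.X/XOO]-1 (0,2)[X.X/O.X/XOO]-1 (1,1)[X../OXX/XOO]+1*
p2 O@[X../OXX/XOO]: (0,1)[XO./OXX/XOO]-1* (0,2)[X.O/OXX/XOO]-1
p3 X@[XO./OXX/XOO]: (0,2)[XOX/OXX/XOO]+1*
p4 O@[XOX/OXX/XOO] terminal -1; root [X../O.X/XOO] d7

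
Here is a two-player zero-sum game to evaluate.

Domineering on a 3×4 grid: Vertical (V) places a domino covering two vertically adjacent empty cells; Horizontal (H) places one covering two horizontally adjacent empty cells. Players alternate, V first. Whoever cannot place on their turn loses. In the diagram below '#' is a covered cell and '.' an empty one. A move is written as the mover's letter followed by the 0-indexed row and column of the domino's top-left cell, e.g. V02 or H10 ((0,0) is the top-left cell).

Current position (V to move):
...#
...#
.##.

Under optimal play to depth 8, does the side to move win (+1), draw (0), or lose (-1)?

value(...#/...#/.##., V) = +1

ply 1, V at ...#/...#/.##. | V00=-1→#..#/#..#/.##.; V01=+1→.#.#/.#.#/.##.*; V02=-1→..##/..##/.##.; V10=-1→...#/#..#/###.
ply 2: .#.#/.#.#/.##. is terminal -1 (H); from ...#/...#/.##. depth 8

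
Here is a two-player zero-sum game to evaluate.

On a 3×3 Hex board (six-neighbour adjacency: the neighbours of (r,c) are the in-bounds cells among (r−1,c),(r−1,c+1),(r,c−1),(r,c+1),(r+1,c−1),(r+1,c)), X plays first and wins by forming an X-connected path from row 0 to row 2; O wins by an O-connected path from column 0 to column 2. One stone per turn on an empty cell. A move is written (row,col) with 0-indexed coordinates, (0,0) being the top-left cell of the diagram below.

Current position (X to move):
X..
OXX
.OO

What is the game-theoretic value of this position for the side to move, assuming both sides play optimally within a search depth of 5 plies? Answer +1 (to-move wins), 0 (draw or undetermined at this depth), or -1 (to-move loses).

value(X../OXX/.OO, X) = +1

ply 1, X at X../OXX/.OO | (0,1)=-1→XX./OXX/.OO; (0,2)=-1→X.X/OXX/.OO; (2,0)=+1→X../OXX/XOO*
ply 2, O at X../OXX/XOO | (0,1)=-1→XO./OXX/XOO*; (0,2)=-1→X.O/OXX/XOO
ply 3, X at XO./OXX/XOO | (0,2)=+1→XOX/OXX/XOO*
ply 4: XOX/OXX/XOO is terminal -1 (O); from X../OXX/.OO depth 5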